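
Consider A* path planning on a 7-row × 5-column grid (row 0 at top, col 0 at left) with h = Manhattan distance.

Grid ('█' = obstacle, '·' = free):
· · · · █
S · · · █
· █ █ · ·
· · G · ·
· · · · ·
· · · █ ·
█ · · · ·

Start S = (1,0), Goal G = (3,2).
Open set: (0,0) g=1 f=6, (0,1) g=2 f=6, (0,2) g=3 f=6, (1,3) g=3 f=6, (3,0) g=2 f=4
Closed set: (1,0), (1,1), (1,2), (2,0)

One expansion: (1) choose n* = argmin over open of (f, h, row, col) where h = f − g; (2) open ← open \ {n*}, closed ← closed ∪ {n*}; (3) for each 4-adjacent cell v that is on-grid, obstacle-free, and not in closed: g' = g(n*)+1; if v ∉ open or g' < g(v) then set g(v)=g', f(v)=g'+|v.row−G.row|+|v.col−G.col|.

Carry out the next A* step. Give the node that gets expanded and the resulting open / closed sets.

expanded=(3,0); open=[(0,0) g=1 f=6, (0,1) g=2 f=6, (0,2) g=3 f=6, (1,3) g=3 f=6, (3,1) g=3 f=4, (4,0) g=3 f=6]; closed=[(1,0), (1,1), (1,2), (2,0), (3,0)]

step 1: expand (3,0) (f=4, h=2) → closed; open now [(0,0) g=1 f=6, (0,1) g=2 f=6, (0,2) g=3 f=6, (1,3) g=3 f=6, (3,1) g=3 f=4, (4,0) g=3 f=6]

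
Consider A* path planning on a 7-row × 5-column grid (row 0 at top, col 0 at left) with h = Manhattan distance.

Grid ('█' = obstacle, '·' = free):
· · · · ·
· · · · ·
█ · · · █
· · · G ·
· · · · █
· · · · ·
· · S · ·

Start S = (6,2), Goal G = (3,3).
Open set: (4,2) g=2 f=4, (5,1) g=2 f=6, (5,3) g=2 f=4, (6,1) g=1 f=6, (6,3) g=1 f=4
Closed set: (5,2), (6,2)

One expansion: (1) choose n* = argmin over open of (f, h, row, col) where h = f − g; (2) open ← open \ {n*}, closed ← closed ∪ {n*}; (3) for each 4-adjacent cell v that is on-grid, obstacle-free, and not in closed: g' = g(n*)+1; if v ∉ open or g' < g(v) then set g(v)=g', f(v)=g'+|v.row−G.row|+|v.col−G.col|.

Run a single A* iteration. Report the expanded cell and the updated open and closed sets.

step 1: expand (4,2) (f=4, h=2) → closed; open now [(3,2) g=3 f=4, (4,1) g=3 f=6, (4,3) g=3 f=4, (5,1) g=2 f=6, (5,3) g=2 f=4, (6,1) g=1 f=6, (6,3) g=1 f=4]

expanded=(4,2); open=[(3,2) g=3 f=4, (4,1) g=3 f=6, (4,3) g=3 f=4, (5,1) g=2 f=6, (5,3) g=2 f=4, (6,1) g=1 f=6, (6,3) g=1 f=4]; closed=[(4,2), (5,2), (6,2)]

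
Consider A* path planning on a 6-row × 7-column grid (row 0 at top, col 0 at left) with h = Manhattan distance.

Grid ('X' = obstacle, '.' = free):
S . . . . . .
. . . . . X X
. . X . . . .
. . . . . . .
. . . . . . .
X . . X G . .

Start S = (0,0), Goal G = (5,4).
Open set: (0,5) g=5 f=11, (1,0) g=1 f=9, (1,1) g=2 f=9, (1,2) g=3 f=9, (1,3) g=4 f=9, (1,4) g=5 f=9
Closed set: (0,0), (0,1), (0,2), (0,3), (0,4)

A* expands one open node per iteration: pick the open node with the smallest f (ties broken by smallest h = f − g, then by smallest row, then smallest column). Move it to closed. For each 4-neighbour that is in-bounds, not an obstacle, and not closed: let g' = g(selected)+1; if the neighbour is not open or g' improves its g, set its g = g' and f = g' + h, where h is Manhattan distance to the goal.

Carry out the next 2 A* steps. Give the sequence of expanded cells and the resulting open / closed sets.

order=[(1,4) → (2,4)]; open=[(0,5) g=5 f=11, (1,0) g=1 f=9, (1,1) g=2 f=9, (1,2) g=3 f=9, (1,3) g=4 f=9, (2,3) g=7 f=11, (2,5) g=7 f=11, (3,4) g=7 f=9]; closed=[(0,0), (0,1), (0,2), (0,3), (0,4), (1,4), (2,4)]

step 1: expand (1,4) (f=9, h=4) → closed; open now [(0,5) g=5 f=11, (1,0) g=1 f=9, (1,1) g=2 f=9, (1,2) g=3 f=9, (1,3) g=4 f=9, (2,4) g=6 f=9]
step 2: expand (2,4) (f=9, h=3) → closed; open now [(0,5) g=5 f=11, (1,0) g=1 f=9, (1,1) g=2 f=9, (1,2) g=3 f=9, (1,3) g=4 f=9, (2,3) g=7 f=11, (2,5) g=7 f=11, (3,4) g=7 f=9]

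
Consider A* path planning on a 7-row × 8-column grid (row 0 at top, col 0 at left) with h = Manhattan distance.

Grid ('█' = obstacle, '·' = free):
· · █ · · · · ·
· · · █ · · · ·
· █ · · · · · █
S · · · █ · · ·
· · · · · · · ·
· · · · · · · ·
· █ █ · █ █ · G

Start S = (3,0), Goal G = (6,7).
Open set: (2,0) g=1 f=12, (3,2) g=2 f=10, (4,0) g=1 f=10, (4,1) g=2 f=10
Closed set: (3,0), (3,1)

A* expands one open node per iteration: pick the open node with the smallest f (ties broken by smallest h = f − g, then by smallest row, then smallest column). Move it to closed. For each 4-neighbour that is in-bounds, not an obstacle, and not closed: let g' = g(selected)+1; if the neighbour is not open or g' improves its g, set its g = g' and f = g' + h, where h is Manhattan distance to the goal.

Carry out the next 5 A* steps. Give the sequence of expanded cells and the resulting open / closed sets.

step 1: expand (3,2) (f=10, h=8) → closed; open now [(2,0) g=1 f=12, (2,2) g=3 f=12, (3,3) g=3 f=10, (4,0) g=1 f=10, (4,1) g=2 f=10, (4,2) g=3 f=10]
step 2: expand (3,3) (f=10, h=7) → closed; open now [(2,0) g=1 f=12, (2,2) g=3 f=12, (2,3) g=4 f=12, (4,0) g=1 f=10, (4,1) g=2 f=10, (4,2) g=3 f=10, (4,3) g=4 f=10]
step 3: expand (4,3) (f=10, h=6) → closed; open now [(2,0) g=1 f=12, (2,2) g=3 f=12, (2,3) g=4 f=12, (4,0) g=1 f=10, (4,1) g=2 f=10, (4,2) g=3 f=10, (4,4) g=5 f=10, (5,3) g=5 f=10]
step 4: expand (4,4) (f=10, h=5) → closed; open now [(2,0) g=1 f=12, (2,2) g=3 f=12, (2,3) g=4 f=12, (4,0) g=1 f=10, (4,1) g=2 f=10, (4,2) g=3 f=10, (4,5) g=6 f=10, (5,3) g=5 f=10, (5,4) g=6 f=10]
step 5: expand (4,5) (f=10, h=4) → closed; open now [(2,0) g=1 f=12, (2,2) g=3 f=12, (2,3) g=4 f=12, (3,5) g=7 f=12, (4,0) g=1 f=10, (4,1) g=2 f=10, (4,2) g=3 f=10, (4,6) g=7 f=10, (5,3) g=5 f=10, (5,4) g=6 f=10, (5,5) g=7 f=10]

order=[(3,2) → (3,3) → (4,3) → (4,4) → (4,5)]; open=[(2,0) g=1 f=12, (2,2) g=3 f=12, (2,3) g=4 f=12, (3,5) g=7 f=12, (4,0) g=1 f=10, (4,1) g=2 f=10, (4,2) g=3 f=10, (4,6) g=7 f=10, (5,3) g=5 f=10, (5,4) g=6 f=10, (5,5) g=7 f=10]; closed=[(3,0), (3,1), (3,2), (3,3), (4,3), (4,4), (4,5)]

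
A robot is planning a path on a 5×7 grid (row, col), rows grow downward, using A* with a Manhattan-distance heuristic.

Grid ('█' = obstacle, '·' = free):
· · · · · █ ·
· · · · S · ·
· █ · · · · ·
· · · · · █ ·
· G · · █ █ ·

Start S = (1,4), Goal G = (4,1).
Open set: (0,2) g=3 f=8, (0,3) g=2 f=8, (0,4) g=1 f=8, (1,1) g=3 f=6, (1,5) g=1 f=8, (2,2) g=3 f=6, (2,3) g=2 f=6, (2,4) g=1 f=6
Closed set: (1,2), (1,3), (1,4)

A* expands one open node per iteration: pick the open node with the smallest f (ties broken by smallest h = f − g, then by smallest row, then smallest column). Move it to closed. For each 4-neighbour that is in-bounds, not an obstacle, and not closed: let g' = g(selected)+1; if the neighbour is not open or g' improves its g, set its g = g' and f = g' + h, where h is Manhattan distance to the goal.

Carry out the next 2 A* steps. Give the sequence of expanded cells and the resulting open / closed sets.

step 1: expand (1,1) (f=6, h=3) → closed; open now [(0,1) g=4 f=8, (0,2) g=3 f=8, (0,3) g=2 f=8, (0,4) g=1 f=8, (1,0) g=4 f=8, (1,5) g=1 f=8, (2,2) g=3 f=6, (2,3) g=2 f=6, (2,4) g=1 f=6]
step 2: expand (2,2) (f=6, h=3) → closed; open now [(0,1) g=4 f=8, (0,2) g=3 f=8, (0,3) g=2 f=8, (0,4) g=1 f=8, (1,0) g=4 f=8, (1,5) g=1 f=8, (2,3) g=2 f=6, (2,4) g=1 f=6, (3,2) g=4 f=6]

order=[(1,1) → (2,2)]; open=[(0,1) g=4 f=8, (0,2) g=3 f=8, (0,3) g=2 f=8, (0,4) g=1 f=8, (1,0) g=4 f=8, (1,5) g=1 f=8, (2,3) g=2 f=6, (2,4) g=1 f=6, (3,2) g=4 f=6]; closed=[(1,1), (1,2), (1,3), (1,4), (2,2)]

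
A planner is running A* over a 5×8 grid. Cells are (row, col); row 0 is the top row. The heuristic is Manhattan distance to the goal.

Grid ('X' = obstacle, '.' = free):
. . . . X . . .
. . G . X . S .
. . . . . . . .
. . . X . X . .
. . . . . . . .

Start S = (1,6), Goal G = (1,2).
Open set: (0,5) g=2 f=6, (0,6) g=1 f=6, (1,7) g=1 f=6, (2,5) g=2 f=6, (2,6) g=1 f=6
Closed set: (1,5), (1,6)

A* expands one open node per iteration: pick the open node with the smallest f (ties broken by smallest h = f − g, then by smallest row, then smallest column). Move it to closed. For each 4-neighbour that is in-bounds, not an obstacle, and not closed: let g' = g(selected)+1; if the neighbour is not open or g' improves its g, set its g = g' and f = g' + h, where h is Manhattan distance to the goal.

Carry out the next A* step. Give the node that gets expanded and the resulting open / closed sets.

step 1: expand (0,5) (f=6, h=4) → closed; open now [(0,6) g=1 f=6, (1,7) g=1 f=6, (2,5) g=2 f=6, (2,6) g=1 f=6]

expanded=(0,5); open=[(0,6) g=1 f=6, (1,7) g=1 f=6, (2,5) g=2 f=6, (2,6) g=1 f=6]; closed=[(0,5), (1,5), (1,6)]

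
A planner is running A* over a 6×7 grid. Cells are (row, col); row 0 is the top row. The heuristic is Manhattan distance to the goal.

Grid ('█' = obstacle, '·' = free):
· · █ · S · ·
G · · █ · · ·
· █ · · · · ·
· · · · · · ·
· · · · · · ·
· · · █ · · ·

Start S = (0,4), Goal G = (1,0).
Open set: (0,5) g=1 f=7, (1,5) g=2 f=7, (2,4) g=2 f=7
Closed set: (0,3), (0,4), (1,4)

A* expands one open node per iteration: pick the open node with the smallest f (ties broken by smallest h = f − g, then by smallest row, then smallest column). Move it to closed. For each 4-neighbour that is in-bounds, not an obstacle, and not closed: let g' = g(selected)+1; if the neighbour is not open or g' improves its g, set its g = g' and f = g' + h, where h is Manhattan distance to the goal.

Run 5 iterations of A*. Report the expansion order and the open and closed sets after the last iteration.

order=[(1,5) → (2,4) → (2,3) → (2,2) → (1,2)]; open=[(0,5) g=1 f=7, (1,1) g=6 f=7, (1,6) g=3 f=9, (2,5) g=3 f=9, (3,2) g=5 f=9, (3,3) g=4 f=9, (3,4) g=3 f=9]; closed=[(0,3), (0,4), (1,2), (1,4), (1,5), (2,2), (2,3), (2,4)]

step 1: expand (1,5) (f=7, h=5) → closed; open now [(0,5) g=1 f=7, (1,6) g=3 f=9, (2,4) g=2 f=7, (2,5) g=3 f=9]
step 2: expand (2,4) (f=7, h=5) → closed; open now [(0,5) g=1 f=7, (1,6) g=3 f=9, (2,3) g=3 f=7, (2,5) g=3 f=9, (3,4) g=3 f=9]
step 3: expand (2,3) (f=7, h=4) → closed; open now [(0,5) g=1 f=7, (1,6) g=3 f=9, (2,2) g=4 f=7, (2,5) g=3 f=9, (3,3) g=4 f=9, (3,4) g=3 f=9]
step 4: expand (2,2) (f=7, h=3) → closed; open now [(0,5) g=1 f=7, (1,2) g=5 f=7, (1,6) g=3 f=9, (2,5) g=3 f=9, (3,2) g=5 f=9, (3,3) g=4 f=9, (3,4) g=3 f=9]
step 5: expand (1,2) (f=7, h=2) → closed; open now [(0,5) g=1 f=7, (1,1) g=6 f=7, (1,6) g=3 f=9, (2,5) g=3 f=9, (3,2) g=5 f=9, (3,3) g=4 f=9, (3,4) g=3 f=9]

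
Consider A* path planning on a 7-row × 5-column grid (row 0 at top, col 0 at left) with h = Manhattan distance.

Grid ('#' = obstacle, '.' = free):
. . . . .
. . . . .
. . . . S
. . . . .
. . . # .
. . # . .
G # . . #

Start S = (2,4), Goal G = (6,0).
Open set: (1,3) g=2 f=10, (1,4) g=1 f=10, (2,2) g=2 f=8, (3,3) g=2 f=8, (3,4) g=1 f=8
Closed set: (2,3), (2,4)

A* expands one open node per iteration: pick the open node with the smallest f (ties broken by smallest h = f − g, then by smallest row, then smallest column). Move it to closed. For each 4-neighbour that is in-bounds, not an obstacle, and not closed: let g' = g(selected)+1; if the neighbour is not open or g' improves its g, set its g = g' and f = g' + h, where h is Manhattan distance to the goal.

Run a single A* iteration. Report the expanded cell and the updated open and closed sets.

step 1: expand (2,2) (f=8, h=6) → closed; open now [(1,2) g=3 f=10, (1,3) g=2 f=10, (1,4) g=1 f=10, (2,1) g=3 f=8, (3,2) g=3 f=8, (3,3) g=2 f=8, (3,4) g=1 f=8]

expanded=(2,2); open=[(1,2) g=3 f=10, (1,3) g=2 f=10, (1,4) g=1 f=10, (2,1) g=3 f=8, (3,2) g=3 f=8, (3,3) g=2 f=8, (3,4) g=1 f=8]; closed=[(2,2), (2,3), (2,4)]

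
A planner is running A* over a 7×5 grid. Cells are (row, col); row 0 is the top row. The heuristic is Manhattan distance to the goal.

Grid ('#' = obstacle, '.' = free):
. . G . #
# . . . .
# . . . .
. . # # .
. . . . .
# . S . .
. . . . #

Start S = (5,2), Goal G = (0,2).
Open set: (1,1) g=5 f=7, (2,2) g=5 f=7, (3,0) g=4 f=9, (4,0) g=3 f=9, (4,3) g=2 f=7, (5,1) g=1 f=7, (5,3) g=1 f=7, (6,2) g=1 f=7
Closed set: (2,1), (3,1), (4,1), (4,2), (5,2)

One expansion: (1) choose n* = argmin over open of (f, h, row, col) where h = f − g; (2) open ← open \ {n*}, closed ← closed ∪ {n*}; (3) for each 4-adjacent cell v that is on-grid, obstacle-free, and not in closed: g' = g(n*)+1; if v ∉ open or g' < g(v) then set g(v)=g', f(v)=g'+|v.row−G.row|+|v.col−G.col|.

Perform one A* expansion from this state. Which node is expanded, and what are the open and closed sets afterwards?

step 1: expand (1,1) (f=7, h=2) → closed; open now [(0,1) g=6 f=7, (1,2) g=6 f=7, (2,2) g=5 f=7, (3,0) g=4 f=9, (4,0) g=3 f=9, (4,3) g=2 f=7, (5,1) g=1 f=7, (5,3) g=1 f=7, (6,2) g=1 f=7]

expanded=(1,1); open=[(0,1) g=6 f=7, (1,2) g=6 f=7, (2,2) g=5 f=7, (3,0) g=4 f=9, (4,0) g=3 f=9, (4,3) g=2 f=7, (5,1) g=1 f=7, (5,3) g=1 f=7, (6,2) g=1 f=7]; closed=[(1,1), (2,1), (3,1), (4,1), (4,2), (5,2)]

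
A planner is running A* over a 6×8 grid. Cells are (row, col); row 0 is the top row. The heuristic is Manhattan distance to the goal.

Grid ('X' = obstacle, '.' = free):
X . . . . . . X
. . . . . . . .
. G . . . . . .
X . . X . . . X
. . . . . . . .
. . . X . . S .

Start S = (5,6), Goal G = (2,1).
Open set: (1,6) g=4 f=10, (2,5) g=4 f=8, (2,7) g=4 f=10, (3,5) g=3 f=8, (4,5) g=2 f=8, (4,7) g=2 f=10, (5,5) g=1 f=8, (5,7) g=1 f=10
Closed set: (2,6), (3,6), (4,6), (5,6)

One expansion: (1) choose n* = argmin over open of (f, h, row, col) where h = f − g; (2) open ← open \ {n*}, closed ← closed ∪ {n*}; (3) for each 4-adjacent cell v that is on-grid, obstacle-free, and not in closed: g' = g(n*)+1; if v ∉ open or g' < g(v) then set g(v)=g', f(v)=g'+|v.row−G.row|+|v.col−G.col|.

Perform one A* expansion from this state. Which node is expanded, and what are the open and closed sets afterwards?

expanded=(2,5); open=[(1,5) g=5 f=10, (1,6) g=4 f=10, (2,4) g=5 f=8, (2,7) g=4 f=10, (3,5) g=3 f=8, (4,5) g=2 f=8, (4,7) g=2 f=10, (5,5) g=1 f=8, (5,7) g=1 f=10]; closed=[(2,5), (2,6), (3,6), (4,6), (5,6)]

step 1: expand (2,5) (f=8, h=4) → closed; open now [(1,5) g=5 f=10, (1,6) g=4 f=10, (2,4) g=5 f=8, (2,7) g=4 f=10, (3,5) g=3 f=8, (4,5) g=2 f=8, (4,7) g=2 f=10, (5,5) g=1 f=8, (5,7) g=1 f=10]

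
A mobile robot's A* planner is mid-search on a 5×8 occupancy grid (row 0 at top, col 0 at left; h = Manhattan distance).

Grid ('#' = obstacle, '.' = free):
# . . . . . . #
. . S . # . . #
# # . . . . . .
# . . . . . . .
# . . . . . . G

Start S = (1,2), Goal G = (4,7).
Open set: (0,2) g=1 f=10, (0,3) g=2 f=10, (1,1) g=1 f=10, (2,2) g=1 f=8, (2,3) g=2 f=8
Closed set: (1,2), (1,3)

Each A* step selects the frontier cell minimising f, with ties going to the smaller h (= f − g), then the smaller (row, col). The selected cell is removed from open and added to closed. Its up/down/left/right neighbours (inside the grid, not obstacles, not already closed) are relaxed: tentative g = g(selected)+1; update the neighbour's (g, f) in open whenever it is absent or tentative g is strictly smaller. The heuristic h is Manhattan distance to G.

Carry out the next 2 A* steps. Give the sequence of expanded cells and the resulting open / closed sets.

order=[(2,3) → (2,4)]; open=[(0,2) g=1 f=10, (0,3) g=2 f=10, (1,1) g=1 f=10, (2,2) g=1 f=8, (2,5) g=4 f=8, (3,3) g=3 f=8, (3,4) g=4 f=8]; closed=[(1,2), (1,3), (2,3), (2,4)]

step 1: expand (2,3) (f=8, h=6) → closed; open now [(0,2) g=1 f=10, (0,3) g=2 f=10, (1,1) g=1 f=10, (2,2) g=1 f=8, (2,4) g=3 f=8, (3,3) g=3 f=8]
step 2: expand (2,4) (f=8, h=5) → closed; open now [(0,2) g=1 f=10, (0,3) g=2 f=10, (1,1) g=1 f=10, (2,2) g=1 f=8, (2,5) g=4 f=8, (3,3) g=3 f=8, (3,4) g=4 f=8]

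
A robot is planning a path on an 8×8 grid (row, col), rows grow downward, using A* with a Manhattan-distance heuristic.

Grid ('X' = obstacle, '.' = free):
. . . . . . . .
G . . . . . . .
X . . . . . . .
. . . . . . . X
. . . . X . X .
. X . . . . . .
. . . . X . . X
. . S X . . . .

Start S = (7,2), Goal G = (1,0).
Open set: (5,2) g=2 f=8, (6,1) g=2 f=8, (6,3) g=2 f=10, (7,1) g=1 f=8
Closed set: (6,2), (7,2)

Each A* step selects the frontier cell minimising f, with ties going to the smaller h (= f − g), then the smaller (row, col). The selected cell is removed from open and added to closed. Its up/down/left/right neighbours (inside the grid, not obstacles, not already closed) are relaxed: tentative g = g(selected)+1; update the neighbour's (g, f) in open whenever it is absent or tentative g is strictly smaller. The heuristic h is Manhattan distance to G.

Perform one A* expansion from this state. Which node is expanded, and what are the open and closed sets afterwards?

step 1: expand (5,2) (f=8, h=6) → closed; open now [(4,2) g=3 f=8, (5,3) g=3 f=10, (6,1) g=2 f=8, (6,3) g=2 f=10, (7,1) g=1 f=8]

expanded=(5,2); open=[(4,2) g=3 f=8, (5,3) g=3 f=10, (6,1) g=2 f=8, (6,3) g=2 f=10, (7,1) g=1 f=8]; closed=[(5,2), (6,2), (7,2)]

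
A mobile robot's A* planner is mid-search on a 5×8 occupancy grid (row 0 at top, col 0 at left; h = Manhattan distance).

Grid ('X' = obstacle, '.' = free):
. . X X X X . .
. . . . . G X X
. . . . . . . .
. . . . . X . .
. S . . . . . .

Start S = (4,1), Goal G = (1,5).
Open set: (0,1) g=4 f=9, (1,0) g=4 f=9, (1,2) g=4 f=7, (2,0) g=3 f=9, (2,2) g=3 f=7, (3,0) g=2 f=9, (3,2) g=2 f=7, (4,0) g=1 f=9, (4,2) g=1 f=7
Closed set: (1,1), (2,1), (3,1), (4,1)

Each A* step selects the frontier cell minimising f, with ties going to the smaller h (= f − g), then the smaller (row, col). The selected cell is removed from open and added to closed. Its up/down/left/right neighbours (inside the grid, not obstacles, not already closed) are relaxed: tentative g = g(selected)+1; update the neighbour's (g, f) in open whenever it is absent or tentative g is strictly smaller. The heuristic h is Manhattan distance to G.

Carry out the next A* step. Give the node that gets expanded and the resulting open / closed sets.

expanded=(1,2); open=[(0,1) g=4 f=9, (1,0) g=4 f=9, (1,3) g=5 f=7, (2,0) g=3 f=9, (2,2) g=3 f=7, (3,0) g=2 f=9, (3,2) g=2 f=7, (4,0) g=1 f=9, (4,2) g=1 f=7]; closed=[(1,1), (1,2), (2,1), (3,1), (4,1)]

step 1: expand (1,2) (f=7, h=3) → closed; open now [(0,1) g=4 f=9, (1,0) g=4 f=9, (1,3) g=5 f=7, (2,0) g=3 f=9, (2,2) g=3 f=7, (3,0) g=2 f=9, (3,2) g=2 f=7, (4,0) g=1 f=9, (4,2) g=1 f=7]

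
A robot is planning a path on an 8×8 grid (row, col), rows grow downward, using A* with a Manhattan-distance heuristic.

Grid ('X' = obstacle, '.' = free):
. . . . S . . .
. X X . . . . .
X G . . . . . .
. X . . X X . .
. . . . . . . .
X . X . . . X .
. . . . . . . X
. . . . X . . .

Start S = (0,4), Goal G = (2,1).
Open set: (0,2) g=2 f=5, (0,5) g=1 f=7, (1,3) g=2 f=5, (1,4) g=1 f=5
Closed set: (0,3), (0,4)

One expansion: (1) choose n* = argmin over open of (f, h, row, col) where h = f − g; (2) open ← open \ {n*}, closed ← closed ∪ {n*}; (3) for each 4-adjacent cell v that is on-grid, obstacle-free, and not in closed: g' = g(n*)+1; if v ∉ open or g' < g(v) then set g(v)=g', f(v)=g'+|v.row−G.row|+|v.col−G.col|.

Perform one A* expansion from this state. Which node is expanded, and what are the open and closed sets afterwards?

step 1: expand (0,2) (f=5, h=3) → closed; open now [(0,1) g=3 f=5, (0,5) g=1 f=7, (1,3) g=2 f=5, (1,4) g=1 f=5]

expanded=(0,2); open=[(0,1) g=3 f=5, (0,5) g=1 f=7, (1,3) g=2 f=5, (1,4) g=1 f=5]; closed=[(0,2), (0,3), (0,4)]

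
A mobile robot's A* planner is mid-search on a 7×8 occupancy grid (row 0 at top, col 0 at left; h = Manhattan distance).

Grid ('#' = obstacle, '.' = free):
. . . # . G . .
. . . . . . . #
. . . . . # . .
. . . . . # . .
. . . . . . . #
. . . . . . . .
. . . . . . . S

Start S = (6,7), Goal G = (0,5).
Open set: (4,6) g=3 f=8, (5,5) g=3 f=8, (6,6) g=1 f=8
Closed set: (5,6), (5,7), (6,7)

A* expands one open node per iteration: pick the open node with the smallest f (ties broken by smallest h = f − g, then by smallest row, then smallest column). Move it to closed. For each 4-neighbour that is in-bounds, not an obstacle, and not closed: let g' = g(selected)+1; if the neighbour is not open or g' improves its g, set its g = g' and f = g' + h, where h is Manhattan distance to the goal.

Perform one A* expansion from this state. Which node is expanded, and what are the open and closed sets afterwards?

expanded=(4,6); open=[(3,6) g=4 f=8, (4,5) g=4 f=8, (5,5) g=3 f=8, (6,6) g=1 f=8]; closed=[(4,6), (5,6), (5,7), (6,7)]

step 1: expand (4,6) (f=8, h=5) → closed; open now [(3,6) g=4 f=8, (4,5) g=4 f=8, (5,5) g=3 f=8, (6,6) g=1 f=8]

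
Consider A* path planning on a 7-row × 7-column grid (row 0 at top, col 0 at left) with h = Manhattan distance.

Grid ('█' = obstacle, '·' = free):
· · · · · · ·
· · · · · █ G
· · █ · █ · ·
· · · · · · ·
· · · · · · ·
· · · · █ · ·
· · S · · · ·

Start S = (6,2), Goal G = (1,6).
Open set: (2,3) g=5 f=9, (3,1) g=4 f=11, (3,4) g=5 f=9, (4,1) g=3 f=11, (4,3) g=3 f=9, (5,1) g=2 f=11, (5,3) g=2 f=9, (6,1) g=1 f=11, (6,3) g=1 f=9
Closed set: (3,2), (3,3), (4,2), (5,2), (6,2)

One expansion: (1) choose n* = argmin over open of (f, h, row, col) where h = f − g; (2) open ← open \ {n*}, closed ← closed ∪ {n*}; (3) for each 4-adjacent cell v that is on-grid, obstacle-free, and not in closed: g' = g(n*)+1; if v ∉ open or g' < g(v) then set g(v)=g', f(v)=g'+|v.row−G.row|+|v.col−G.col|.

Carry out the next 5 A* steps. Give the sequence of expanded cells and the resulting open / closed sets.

step 1: expand (2,3) (f=9, h=4) → closed; open now [(1,3) g=6 f=9, (3,1) g=4 f=11, (3,4) g=5 f=9, (4,1) g=3 f=11, (4,3) g=3 f=9, (5,1) g=2 f=11, (5,3) g=2 f=9, (6,1) g=1 f=11, (6,3) g=1 f=9]
step 2: expand (1,3) (f=9, h=3) → closed; open now [(0,3) g=7 f=11, (1,2) g=7 f=11, (1,4) g=7 f=9, (3,1) g=4 f=11, (3,4) g=5 f=9, (4,1) g=3 f=11, (4,3) g=3 f=9, (5,1) g=2 f=11, (5,3) g=2 f=9, (6,1) g=1 f=11, (6,3) g=1 f=9]
step 3: expand (1,4) (f=9, h=2) → closed; open now [(0,3) g=7 f=11, (0,4) g=8 f=11, (1,2) g=7 f=11, (3,1) g=4 f=11, (3,4) g=5 f=9, (4,1) g=3 f=11, (4,3) g=3 f=9, (5,1) g=2 f=11, (5,3) g=2 f=9, (6,1) g=1 f=11, (6,3) g=1 f=9]
step 4: expand (3,4) (f=9, h=4) → closed; open now [(0,3) g=7 f=11, (0,4) g=8 f=11, (1,2) g=7 f=11, (3,1) g=4 f=11, (3,5) g=6 f=9, (4,1) g=3 f=11, (4,3) g=3 f=9, (4,4) g=6 f=11, (5,1) g=2 f=11, (5,3) g=2 f=9, (6,1) g=1 f=11, (6,3) g=1 f=9]
step 5: expand (3,5) (f=9, h=3) → closed; open now [(0,3) g=7 f=11, (0,4) g=8 f=11, (1,2) g=7 f=11, (2,5) g=7 f=9, (3,1) g=4 f=11, (3,6) g=7 f=9, (4,1) g=3 f=11, (4,3) g=3 f=9, (4,4) g=6 f=11, (4,5) g=7 f=11, (5,1) g=2 f=11, (5,3) g=2 f=9, (6,1) g=1 f=11, (6,3) g=1 f=9]

order=[(2,3) → (1,3) → (1,4) → (3,4) → (3,5)]; open=[(0,3) g=7 f=11, (0,4) g=8 f=11, (1,2) g=7 f=11, (2,5) g=7 f=9, (3,1) g=4 f=11, (3,6) g=7 f=9, (4,1) g=3 f=11, (4,3) g=3 f=9, (4,4) g=6 f=11, (4,5) g=7 f=11, (5,1) g=2 f=11, (5,3) g=2 f=9, (6,1) g=1 f=11, (6,3) g=1 f=9]; closed=[(1,3), (1,4), (2,3), (3,2), (3,3), (3,4), (3,5), (4,2), (5,2), (6,2)]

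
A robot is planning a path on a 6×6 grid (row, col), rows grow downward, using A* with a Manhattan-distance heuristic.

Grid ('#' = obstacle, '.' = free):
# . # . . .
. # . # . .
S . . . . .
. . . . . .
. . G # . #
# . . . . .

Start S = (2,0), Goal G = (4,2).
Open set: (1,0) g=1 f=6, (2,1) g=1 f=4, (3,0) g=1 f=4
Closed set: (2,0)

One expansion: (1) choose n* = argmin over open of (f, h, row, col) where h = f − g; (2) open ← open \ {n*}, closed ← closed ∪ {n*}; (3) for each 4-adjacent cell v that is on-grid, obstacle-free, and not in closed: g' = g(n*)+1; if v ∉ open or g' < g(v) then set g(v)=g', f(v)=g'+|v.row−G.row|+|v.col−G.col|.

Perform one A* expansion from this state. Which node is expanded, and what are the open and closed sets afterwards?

expanded=(2,1); open=[(1,0) g=1 f=6, (2,2) g=2 f=4, (3,0) g=1 f=4, (3,1) g=2 f=4]; closed=[(2,0), (2,1)]

step 1: expand (2,1) (f=4, h=3) → closed; open now [(1,0) g=1 f=6, (2,2) g=2 f=4, (3,0) g=1 f=4, (3,1) g=2 f=4]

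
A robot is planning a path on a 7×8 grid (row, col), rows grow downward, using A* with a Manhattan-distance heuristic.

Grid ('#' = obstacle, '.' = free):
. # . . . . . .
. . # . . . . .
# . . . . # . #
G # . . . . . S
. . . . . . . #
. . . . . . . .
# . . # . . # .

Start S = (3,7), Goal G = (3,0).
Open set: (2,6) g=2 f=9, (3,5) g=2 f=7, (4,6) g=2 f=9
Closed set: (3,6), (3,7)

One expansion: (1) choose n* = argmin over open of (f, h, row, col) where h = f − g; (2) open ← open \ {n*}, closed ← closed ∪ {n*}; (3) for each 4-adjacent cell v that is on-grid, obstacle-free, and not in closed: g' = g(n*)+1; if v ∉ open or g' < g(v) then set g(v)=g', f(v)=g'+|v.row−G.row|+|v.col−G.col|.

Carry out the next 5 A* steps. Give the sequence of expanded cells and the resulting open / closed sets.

order=[(3,5) → (3,4) → (3,3) → (3,2) → (2,2)]; open=[(2,1) g=7 f=9, (2,3) g=5 f=9, (2,4) g=4 f=9, (2,6) g=2 f=9, (4,2) g=6 f=9, (4,3) g=5 f=9, (4,4) g=4 f=9, (4,5) g=3 f=9, (4,6) g=2 f=9]; closed=[(2,2), (3,2), (3,3), (3,4), (3,5), (3,6), (3,7)]

step 1: expand (3,5) (f=7, h=5) → closed; open now [(2,6) g=2 f=9, (3,4) g=3 f=7, (4,5) g=3 f=9, (4,6) g=2 f=9]
step 2: expand (3,4) (f=7, h=4) → closed; open now [(2,4) g=4 f=9, (2,6) g=2 f=9, (3,3) g=4 f=7, (4,4) g=4 f=9, (4,5) g=3 f=9, (4,6) g=2 f=9]
step 3: expand (3,3) (f=7, h=3) → closed; open now [(2,3) g=5 f=9, (2,4) g=4 f=9, (2,6) g=2 f=9, (3,2) g=5 f=7, (4,3) g=5 f=9, (4,4) g=4 f=9, (4,5) g=3 f=9, (4,6) g=2 f=9]
step 4: expand (3,2) (f=7, h=2) → closed; open now [(2,2) g=6 f=9, (2,3) g=5 f=9, (2,4) g=4 f=9, (2,6) g=2 f=9, (4,2) g=6 f=9, (4,3) g=5 f=9, (4,4) g=4 f=9, (4,5) g=3 f=9, (4,6) g=2 f=9]
step 5: expand (2,2) (f=9, h=3) → closed; open now [(2,1) g=7 f=9, (2,3) g=5 f=9, (2,4) g=4 f=9, (2,6) g=2 f=9, (4,2) g=6 f=9, (4,3) g=5 f=9, (4,4) g=4 f=9, (4,5) g=3 f=9, (4,6) g=2 f=9]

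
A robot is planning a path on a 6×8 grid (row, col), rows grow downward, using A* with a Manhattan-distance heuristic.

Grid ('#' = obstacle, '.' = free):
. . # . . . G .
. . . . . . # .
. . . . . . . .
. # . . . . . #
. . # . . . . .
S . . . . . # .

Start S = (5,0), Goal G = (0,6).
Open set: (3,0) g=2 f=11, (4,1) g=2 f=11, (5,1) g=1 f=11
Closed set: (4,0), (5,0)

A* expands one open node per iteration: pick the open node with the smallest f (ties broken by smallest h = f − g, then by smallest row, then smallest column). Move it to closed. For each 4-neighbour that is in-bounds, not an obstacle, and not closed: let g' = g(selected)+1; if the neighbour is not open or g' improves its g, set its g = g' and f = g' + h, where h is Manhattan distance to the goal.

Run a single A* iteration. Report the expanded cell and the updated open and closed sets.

expanded=(3,0); open=[(2,0) g=3 f=11, (4,1) g=2 f=11, (5,1) g=1 f=11]; closed=[(3,0), (4,0), (5,0)]

step 1: expand (3,0) (f=11, h=9) → closed; open now [(2,0) g=3 f=11, (4,1) g=2 f=11, (5,1) g=1 f=11]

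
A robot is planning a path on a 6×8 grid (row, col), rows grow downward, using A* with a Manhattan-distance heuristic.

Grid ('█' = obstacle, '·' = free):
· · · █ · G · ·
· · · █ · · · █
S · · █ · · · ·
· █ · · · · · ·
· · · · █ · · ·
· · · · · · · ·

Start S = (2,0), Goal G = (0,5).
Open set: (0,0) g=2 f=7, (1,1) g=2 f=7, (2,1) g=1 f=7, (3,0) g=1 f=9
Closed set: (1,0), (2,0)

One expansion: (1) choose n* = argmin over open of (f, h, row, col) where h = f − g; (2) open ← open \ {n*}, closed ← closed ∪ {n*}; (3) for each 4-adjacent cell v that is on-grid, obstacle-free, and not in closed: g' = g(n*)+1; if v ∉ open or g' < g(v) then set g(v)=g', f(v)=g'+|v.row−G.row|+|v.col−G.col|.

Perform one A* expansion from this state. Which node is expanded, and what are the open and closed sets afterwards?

expanded=(0,0); open=[(0,1) g=3 f=7, (1,1) g=2 f=7, (2,1) g=1 f=7, (3,0) g=1 f=9]; closed=[(0,0), (1,0), (2,0)]

step 1: expand (0,0) (f=7, h=5) → closed; open now [(0,1) g=3 f=7, (1,1) g=2 f=7, (2,1) g=1 f=7, (3,0) g=1 f=9]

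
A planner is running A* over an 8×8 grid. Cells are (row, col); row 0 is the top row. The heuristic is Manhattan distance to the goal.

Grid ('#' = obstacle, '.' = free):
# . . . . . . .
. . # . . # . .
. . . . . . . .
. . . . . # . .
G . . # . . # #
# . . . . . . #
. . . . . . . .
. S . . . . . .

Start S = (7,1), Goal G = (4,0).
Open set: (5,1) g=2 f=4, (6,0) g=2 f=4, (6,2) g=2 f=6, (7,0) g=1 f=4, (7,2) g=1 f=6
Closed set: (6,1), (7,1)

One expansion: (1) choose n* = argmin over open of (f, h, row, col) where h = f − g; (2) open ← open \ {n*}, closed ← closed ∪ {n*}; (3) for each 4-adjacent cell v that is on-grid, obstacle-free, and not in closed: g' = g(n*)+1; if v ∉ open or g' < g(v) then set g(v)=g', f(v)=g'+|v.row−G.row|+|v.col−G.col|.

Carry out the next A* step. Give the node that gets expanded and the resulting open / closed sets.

step 1: expand (5,1) (f=4, h=2) → closed; open now [(4,1) g=3 f=4, (5,2) g=3 f=6, (6,0) g=2 f=4, (6,2) g=2 f=6, (7,0) g=1 f=4, (7,2) g=1 f=6]

expanded=(5,1); open=[(4,1) g=3 f=4, (5,2) g=3 f=6, (6,0) g=2 f=4, (6,2) g=2 f=6, (7,0) g=1 f=4, (7,2) g=1 f=6]; closed=[(5,1), (6,1), (7,1)]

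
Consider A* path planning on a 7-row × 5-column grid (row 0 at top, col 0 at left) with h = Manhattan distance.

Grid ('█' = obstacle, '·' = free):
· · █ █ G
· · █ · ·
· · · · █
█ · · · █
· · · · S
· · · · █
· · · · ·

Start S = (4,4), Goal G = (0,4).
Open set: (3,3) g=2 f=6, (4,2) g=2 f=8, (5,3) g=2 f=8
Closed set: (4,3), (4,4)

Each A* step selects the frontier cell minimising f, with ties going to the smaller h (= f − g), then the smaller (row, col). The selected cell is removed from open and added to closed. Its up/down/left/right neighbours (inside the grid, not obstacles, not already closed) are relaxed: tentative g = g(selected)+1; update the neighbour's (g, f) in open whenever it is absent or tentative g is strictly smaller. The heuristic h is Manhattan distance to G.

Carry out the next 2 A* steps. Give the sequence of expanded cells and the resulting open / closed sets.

step 1: expand (3,3) (f=6, h=4) → closed; open now [(2,3) g=3 f=6, (3,2) g=3 f=8, (4,2) g=2 f=8, (5,3) g=2 f=8]
step 2: expand (2,3) (f=6, h=3) → closed; open now [(1,3) g=4 f=6, (2,2) g=4 f=8, (3,2) g=3 f=8, (4,2) g=2 f=8, (5,3) g=2 f=8]

order=[(3,3) → (2,3)]; open=[(1,3) g=4 f=6, (2,2) g=4 f=8, (3,2) g=3 f=8, (4,2) g=2 f=8, (5,3) g=2 f=8]; closed=[(2,3), (3,3), (4,3), (4,4)]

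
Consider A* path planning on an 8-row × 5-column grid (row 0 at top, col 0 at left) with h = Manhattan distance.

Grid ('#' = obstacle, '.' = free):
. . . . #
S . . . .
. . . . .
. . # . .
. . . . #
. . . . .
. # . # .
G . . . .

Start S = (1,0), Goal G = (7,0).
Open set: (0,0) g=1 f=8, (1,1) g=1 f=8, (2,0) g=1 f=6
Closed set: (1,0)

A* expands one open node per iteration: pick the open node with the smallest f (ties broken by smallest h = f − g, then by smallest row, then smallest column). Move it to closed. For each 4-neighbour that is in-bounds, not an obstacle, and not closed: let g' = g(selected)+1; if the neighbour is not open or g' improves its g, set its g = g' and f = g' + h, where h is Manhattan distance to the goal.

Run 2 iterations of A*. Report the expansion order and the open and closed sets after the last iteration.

step 1: expand (2,0) (f=6, h=5) → closed; open now [(0,0) g=1 f=8, (1,1) g=1 f=8, (2,1) g=2 f=8, (3,0) g=2 f=6]
step 2: expand (3,0) (f=6, h=4) → closed; open now [(0,0) g=1 f=8, (1,1) g=1 f=8, (2,1) g=2 f=8, (3,1) g=3 f=8, (4,0) g=3 f=6]

order=[(2,0) → (3,0)]; open=[(0,0) g=1 f=8, (1,1) g=1 f=8, (2,1) g=2 f=8, (3,1) g=3 f=8, (4,0) g=3 f=6]; closed=[(1,0), (2,0), (3,0)]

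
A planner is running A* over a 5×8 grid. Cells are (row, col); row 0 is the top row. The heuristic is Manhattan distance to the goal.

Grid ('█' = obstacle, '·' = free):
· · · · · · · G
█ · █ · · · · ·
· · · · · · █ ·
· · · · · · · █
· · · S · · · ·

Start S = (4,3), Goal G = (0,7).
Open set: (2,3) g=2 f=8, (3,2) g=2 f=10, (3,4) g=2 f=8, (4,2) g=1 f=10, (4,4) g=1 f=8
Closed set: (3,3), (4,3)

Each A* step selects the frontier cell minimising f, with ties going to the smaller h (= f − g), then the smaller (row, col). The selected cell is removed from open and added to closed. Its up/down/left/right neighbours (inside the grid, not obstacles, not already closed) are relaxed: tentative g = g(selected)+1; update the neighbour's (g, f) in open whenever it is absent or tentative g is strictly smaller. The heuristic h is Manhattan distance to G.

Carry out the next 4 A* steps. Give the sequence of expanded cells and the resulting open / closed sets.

order=[(2,3) → (1,3) → (0,3) → (0,4)]; open=[(0,2) g=5 f=10, (0,5) g=6 f=8, (1,4) g=4 f=8, (2,2) g=3 f=10, (2,4) g=3 f=8, (3,2) g=2 f=10, (3,4) g=2 f=8, (4,2) g=1 f=10, (4,4) g=1 f=8]; closed=[(0,3), (0,4), (1,3), (2,3), (3,3), (4,3)]

step 1: expand (2,3) (f=8, h=6) → closed; open now [(1,3) g=3 f=8, (2,2) g=3 f=10, (2,4) g=3 f=8, (3,2) g=2 f=10, (3,4) g=2 f=8, (4,2) g=1 f=10, (4,4) g=1 f=8]
step 2: expand (1,3) (f=8, h=5) → closed; open now [(0,3) g=4 f=8, (1,4) g=4 f=8, (2,2) g=3 f=10, (2,4) g=3 f=8, (3,2) g=2 f=10, (3,4) g=2 f=8, (4,2) g=1 f=10, (4,4) g=1 f=8]
step 3: expand (0,3) (f=8, h=4) → closed; open now [(0,2) g=5 f=10, (0,4) g=5 f=8, (1,4) g=4 f=8, (2,2) g=3 f=10, (2,4) g=3 f=8, (3,2) g=2 f=10, (3,4) g=2 f=8, (4,2) g=1 f=10, (4,4) g=1 f=8]
step 4: expand (0,4) (f=8, h=3) → closed; open now [(0,2) g=5 f=10, (0,5) g=6 f=8, (1,4) g=4 f=8, (2,2) g=3 f=10, (2,4) g=3 f=8, (3,2) g=2 f=10, (3,4) g=2 f=8, (4,2) g=1 f=10, (4,4) g=1 f=8]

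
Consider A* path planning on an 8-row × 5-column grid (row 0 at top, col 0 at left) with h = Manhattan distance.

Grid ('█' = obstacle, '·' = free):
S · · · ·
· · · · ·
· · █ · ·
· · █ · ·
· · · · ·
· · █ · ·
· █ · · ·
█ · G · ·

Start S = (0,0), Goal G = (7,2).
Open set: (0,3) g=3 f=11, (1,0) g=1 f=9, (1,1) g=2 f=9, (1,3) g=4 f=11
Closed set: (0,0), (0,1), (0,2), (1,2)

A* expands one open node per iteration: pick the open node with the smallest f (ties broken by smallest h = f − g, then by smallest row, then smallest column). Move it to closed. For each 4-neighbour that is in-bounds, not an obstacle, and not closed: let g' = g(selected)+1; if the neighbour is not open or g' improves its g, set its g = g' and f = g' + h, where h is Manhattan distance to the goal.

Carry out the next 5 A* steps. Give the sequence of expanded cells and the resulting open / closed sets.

order=[(1,1) → (2,1) → (3,1) → (4,1) → (4,2)]; open=[(0,3) g=3 f=11, (1,0) g=1 f=9, (1,3) g=4 f=11, (2,0) g=4 f=11, (3,0) g=5 f=11, (4,0) g=6 f=11, (4,3) g=7 f=11, (5,1) g=6 f=9]; closed=[(0,0), (0,1), (0,2), (1,1), (1,2), (2,1), (3,1), (4,1), (4,2)]

step 1: expand (1,1) (f=9, h=7) → closed; open now [(0,3) g=3 f=11, (1,0) g=1 f=9, (1,3) g=4 f=11, (2,1) g=3 f=9]
step 2: expand (2,1) (f=9, h=6) → closed; open now [(0,3) g=3 f=11, (1,0) g=1 f=9, (1,3) g=4 f=11, (2,0) g=4 f=11, (3,1) g=4 f=9]
step 3: expand (3,1) (f=9, h=5) → closed; open now [(0,3) g=3 f=11, (1,0) g=1 f=9, (1,3) g=4 f=11, (2,0) g=4 f=11, (3,0) g=5 f=11, (4,1) g=5 f=9]
step 4: expand (4,1) (f=9, h=4) → closed; open now [(0,3) g=3 f=11, (1,0) g=1 f=9, (1,3) g=4 f=11, (2,0) g=4 f=11, (3,0) g=5 f=11, (4,0) g=6 f=11, (4,2) g=6 f=9, (5,1) g=6 f=9]
step 5: expand (4,2) (f=9, h=3) → closed; open now [(0,3) g=3 f=11, (1,0) g=1 f=9, (1,3) g=4 f=11, (2,0) g=4 f=11, (3,0) g=5 f=11, (4,0) g=6 f=11, (4,3) g=7 f=11, (5,1) g=6 f=9]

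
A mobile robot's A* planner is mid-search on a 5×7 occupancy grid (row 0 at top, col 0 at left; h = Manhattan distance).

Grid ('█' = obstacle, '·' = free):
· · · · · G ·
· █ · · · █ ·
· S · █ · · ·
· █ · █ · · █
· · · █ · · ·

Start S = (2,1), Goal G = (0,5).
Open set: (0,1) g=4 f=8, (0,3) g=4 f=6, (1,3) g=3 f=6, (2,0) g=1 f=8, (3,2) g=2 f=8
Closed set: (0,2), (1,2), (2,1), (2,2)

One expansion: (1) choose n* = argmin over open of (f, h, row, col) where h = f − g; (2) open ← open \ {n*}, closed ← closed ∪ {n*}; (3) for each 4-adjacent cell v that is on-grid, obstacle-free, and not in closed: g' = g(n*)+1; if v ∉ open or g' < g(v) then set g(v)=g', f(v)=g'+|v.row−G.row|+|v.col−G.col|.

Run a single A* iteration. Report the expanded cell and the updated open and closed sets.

expanded=(0,3); open=[(0,1) g=4 f=8, (0,4) g=5 f=6, (1,3) g=3 f=6, (2,0) g=1 f=8, (3,2) g=2 f=8]; closed=[(0,2), (0,3), (1,2), (2,1), (2,2)]

step 1: expand (0,3) (f=6, h=2) → closed; open now [(0,1) g=4 f=8, (0,4) g=5 f=6, (1,3) g=3 f=6, (2,0) g=1 f=8, (3,2) g=2 f=8]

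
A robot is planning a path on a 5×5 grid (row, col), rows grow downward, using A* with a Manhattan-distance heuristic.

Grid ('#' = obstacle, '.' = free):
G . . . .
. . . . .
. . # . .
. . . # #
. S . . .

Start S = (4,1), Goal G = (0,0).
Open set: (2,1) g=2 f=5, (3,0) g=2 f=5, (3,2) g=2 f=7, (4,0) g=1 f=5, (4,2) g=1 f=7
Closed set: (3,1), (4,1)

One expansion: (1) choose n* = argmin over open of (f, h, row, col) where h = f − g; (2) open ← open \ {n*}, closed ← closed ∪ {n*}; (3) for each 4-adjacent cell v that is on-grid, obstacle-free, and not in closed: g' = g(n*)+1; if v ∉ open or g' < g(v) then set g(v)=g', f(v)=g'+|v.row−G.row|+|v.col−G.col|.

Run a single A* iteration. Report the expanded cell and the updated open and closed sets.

expanded=(2,1); open=[(1,1) g=3 f=5, (2,0) g=3 f=5, (3,0) g=2 f=5, (3,2) g=2 f=7, (4,0) g=1 f=5, (4,2) g=1 f=7]; closed=[(2,1), (3,1), (4,1)]

step 1: expand (2,1) (f=5, h=3) → closed; open now [(1,1) g=3 f=5, (2,0) g=3 f=5, (3,0) g=2 f=5, (3,2) g=2 f=7, (4,0) g=1 f=5, (4,2) g=1 f=7]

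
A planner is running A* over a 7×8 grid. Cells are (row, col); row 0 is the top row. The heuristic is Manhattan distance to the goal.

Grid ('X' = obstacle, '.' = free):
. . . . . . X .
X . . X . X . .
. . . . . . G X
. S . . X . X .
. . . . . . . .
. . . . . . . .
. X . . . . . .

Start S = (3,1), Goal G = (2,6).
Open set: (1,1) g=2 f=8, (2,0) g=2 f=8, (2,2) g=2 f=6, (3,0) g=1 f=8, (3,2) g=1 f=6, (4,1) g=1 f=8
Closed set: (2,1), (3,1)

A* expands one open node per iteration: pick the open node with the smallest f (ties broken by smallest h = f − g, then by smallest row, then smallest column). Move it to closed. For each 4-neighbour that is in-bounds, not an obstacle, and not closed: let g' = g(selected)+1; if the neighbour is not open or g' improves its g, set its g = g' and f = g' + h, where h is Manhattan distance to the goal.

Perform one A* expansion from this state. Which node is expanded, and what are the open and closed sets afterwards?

step 1: expand (2,2) (f=6, h=4) → closed; open now [(1,1) g=2 f=8, (1,2) g=3 f=8, (2,0) g=2 f=8, (2,3) g=3 f=6, (3,0) g=1 f=8, (3,2) g=1 f=6, (4,1) g=1 f=8]

expanded=(2,2); open=[(1,1) g=2 f=8, (1,2) g=3 f=8, (2,0) g=2 f=8, (2,3) g=3 f=6, (3,0) g=1 f=8, (3,2) g=1 f=6, (4,1) g=1 f=8]; closed=[(2,1), (2,2), (3,1)]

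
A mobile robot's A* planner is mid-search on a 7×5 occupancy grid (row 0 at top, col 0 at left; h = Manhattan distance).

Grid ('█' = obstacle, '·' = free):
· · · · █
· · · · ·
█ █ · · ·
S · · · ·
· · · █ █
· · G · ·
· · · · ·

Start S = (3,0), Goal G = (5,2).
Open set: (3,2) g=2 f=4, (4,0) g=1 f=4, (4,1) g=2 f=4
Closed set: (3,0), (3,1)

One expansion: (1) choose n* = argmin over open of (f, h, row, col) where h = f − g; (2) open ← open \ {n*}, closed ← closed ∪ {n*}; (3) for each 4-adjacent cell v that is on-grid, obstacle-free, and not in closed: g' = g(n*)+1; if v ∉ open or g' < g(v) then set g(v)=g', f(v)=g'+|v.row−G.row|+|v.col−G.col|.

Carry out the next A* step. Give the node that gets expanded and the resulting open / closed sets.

step 1: expand (3,2) (f=4, h=2) → closed; open now [(2,2) g=3 f=6, (3,3) g=3 f=6, (4,0) g=1 f=4, (4,1) g=2 f=4, (4,2) g=3 f=4]

expanded=(3,2); open=[(2,2) g=3 f=6, (3,3) g=3 f=6, (4,0) g=1 f=4, (4,1) g=2 f=4, (4,2) g=3 f=4]; closed=[(3,0), (3,1), (3,2)]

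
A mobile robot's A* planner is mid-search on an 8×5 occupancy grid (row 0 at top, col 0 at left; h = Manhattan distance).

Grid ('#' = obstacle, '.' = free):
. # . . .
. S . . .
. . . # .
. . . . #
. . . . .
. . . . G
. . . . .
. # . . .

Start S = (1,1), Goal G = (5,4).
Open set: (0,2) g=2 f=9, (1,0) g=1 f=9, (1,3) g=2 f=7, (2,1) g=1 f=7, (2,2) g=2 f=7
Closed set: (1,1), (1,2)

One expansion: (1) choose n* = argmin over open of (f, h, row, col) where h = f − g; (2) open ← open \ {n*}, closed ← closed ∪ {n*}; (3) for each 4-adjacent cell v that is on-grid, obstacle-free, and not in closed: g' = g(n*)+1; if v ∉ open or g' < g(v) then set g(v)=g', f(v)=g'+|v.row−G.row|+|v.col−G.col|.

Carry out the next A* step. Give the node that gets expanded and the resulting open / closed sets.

step 1: expand (1,3) (f=7, h=5) → closed; open now [(0,2) g=2 f=9, (0,3) g=3 f=9, (1,0) g=1 f=9, (1,4) g=3 f=7, (2,1) g=1 f=7, (2,2) g=2 f=7]

expanded=(1,3); open=[(0,2) g=2 f=9, (0,3) g=3 f=9, (1,0) g=1 f=9, (1,4) g=3 f=7, (2,1) g=1 f=7, (2,2) g=2 f=7]; closed=[(1,1), (1,2), (1,3)]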